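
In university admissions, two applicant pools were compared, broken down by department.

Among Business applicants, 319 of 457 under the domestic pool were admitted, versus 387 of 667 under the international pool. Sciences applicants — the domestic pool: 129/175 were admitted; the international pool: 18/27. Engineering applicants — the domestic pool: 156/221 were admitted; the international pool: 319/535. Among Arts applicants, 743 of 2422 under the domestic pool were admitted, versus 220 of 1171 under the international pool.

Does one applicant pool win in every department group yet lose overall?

No

Business: the domestic pool 319/457 = 69.8%, the international pool 387/667 = 58.0% → the domestic pool
Sciences: the domestic pool 129/175 = 73.7%, the international pool 18/27 = 66.7% → the domestic pool
Engineering: the domestic pool 156/221 = 70.6%, the international pool 319/535 = 59.6% → the domestic pool
Arts: the domestic pool 743/2422 = 30.7%, the international pool 220/1171 = 18.8% → the domestic pool
Overall: the domestic pool 1347/3275 = 41.1%, the international pool 944/2400 = 39.3% → the domestic pool
The domestic pool wins overall and in every department group — no reversal.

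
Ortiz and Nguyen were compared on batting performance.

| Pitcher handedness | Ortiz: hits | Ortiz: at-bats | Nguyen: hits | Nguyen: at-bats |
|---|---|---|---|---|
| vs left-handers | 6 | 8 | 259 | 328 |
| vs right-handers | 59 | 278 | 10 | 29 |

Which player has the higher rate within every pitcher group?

Nguyen

Vs left-handers: Ortiz 6/8 = 75.0%, Nguyen 259/328 = 79.0% → Nguyen
Vs right-handers: Ortiz 59/278 = 21.2%, Nguyen 10/29 = 34.5% → Nguyen
Nguyen has the higher rate in both groups.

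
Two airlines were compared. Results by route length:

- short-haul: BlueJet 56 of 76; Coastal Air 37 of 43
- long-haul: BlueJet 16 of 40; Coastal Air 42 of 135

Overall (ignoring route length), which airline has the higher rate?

BlueJet

Short-haul: BlueJet 56/76 = 73.7%, Coastal Air 37/43 = 86.0% → Coastal Air
Long-haul: BlueJet 16/40 = 40.0%, Coastal Air 42/135 = 31.1% → BlueJet
Overall: BlueJet 72/116 = 62.1%, Coastal Air 79/178 = 44.4% → BlueJet
(Neither sweeps every route group, but BlueJet has the higher pooled rate.)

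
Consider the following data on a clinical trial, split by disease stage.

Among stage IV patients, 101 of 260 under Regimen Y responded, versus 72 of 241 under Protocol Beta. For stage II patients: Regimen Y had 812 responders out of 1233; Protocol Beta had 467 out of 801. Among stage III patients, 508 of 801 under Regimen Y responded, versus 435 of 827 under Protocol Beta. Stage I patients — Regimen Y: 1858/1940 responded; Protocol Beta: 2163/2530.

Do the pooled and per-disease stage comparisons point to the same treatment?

Stage IV: Regimen Y 101/260 = 38.8%, Protocol Beta 72/241 = 29.9% → Regimen Y
Stage II: Regimen Y 812/1233 = 65.9%, Protocol Beta 467/801 = 58.3% → Regimen Y
Stage III: Regimen Y 508/801 = 63.4%, Protocol Beta 435/827 = 52.6% → Regimen Y
Stage I: Regimen Y 1858/1940 = 95.8%, Protocol Beta 2163/2530 = 85.5% → Regimen Y
Overall: Regimen Y 3279/4234 = 77.4%, Protocol Beta 3137/4399 = 71.3% → Regimen Y
Regimen Y wins overall and in every disease group — no reversal.

Yes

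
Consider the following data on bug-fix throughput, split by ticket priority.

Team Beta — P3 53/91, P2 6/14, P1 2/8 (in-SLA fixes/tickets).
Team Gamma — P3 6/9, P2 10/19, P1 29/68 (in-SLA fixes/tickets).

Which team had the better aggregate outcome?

Team Beta

P3: Team Beta 53/91 = 58.2%, Team Gamma 6/9 = 66.7% → Team Gamma
P2: Team Beta 6/14 = 42.9%, Team Gamma 10/19 = 52.6% → Team Gamma
P1: Team Beta 2/8 = 25.0%, Team Gamma 29/68 = 42.6% → Team Gamma
Overall: Team Beta 61/113 = 54.0%, Team Gamma 45/96 = 46.9% → Team Beta
(Team Gamma wins every ticket group but Team Beta wins overall — Team Gamma's tickets skew toward the low-rate P1 group.)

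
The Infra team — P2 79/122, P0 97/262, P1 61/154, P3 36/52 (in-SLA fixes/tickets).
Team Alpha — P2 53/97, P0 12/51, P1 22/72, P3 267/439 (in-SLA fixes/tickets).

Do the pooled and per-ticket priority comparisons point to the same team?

P2: the Infra team 79/122 = 64.8%, Team Alpha 53/97 = 54.6% → the Infra team
P0: the Infra team 97/262 = 37.0%, Team Alpha 12/51 = 23.5% → the Infra team
P1: the Infra team 61/154 = 39.6%, Team Alpha 22/72 = 30.6% → the Infra team
P3: the Infra team 36/52 = 69.2%, Team Alpha 267/439 = 60.8% → the Infra team
Overall: the Infra team 273/590 = 46.3%, Team Alpha 354/659 = 53.7% → Team Alpha
The Infra team wins each ticket group but Team Alpha wins overall — the comparison reverses. The Infra team's tickets skew toward P0, which has a lower base rate.

No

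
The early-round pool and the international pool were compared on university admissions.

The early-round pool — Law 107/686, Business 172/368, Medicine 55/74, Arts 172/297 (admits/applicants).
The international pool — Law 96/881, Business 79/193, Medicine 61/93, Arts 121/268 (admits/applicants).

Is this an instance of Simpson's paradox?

No

Law: the early-round pool 107/686 = 15.6%, the international pool 96/881 = 10.9% → the early-round pool
Business: the early-round pool 172/368 = 46.7%, the international pool 79/193 = 40.9% → the early-round pool
Medicine: the early-round pool 55/74 = 74.3%, the international pool 61/93 = 65.6% → the early-round pool
Arts: the early-round pool 172/297 = 57.9%, the international pool 121/268 = 45.1% → the early-round pool
Overall: the early-round pool 506/1425 = 35.5%, the international pool 357/1435 = 24.9% → the early-round pool
The early-round pool wins overall and in every department group — no reversal.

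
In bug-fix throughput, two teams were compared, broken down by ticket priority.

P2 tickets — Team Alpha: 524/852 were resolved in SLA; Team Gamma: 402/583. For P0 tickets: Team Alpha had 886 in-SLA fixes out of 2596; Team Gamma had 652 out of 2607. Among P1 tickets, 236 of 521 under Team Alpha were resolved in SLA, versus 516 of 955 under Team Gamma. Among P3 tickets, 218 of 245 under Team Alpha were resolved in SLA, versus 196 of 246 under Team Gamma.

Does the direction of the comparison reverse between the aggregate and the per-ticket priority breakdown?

P2: Team Alpha 524/852 = 61.5%, Team Gamma 402/583 = 69.0% → Team Gamma
P0: Team Alpha 886/2596 = 34.1%, Team Gamma 652/2607 = 25.0% → Team Alpha
P1: Team Alpha 236/521 = 45.3%, Team Gamma 516/955 = 54.0% → Team Gamma
P3: Team Alpha 218/245 = 89.0%, Team Gamma 196/246 = 79.7% → Team Alpha
Overall: Team Alpha 1864/4214 = 44.2%, Team Gamma 1766/4391 = 40.2% → Team Alpha
Neither sweeps: Team Alpha wins 2 of 4 groups, Team Gamma wins 2. Team Alpha wins overall but not every group — no Simpson reversal.

No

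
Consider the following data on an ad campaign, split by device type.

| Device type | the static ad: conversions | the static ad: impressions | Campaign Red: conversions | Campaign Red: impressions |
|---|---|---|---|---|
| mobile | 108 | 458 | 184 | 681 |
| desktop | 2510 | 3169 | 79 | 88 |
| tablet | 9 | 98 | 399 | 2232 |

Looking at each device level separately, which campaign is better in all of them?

Campaign Red

Mobile: the static ad 108/458 = 23.6%, Campaign Red 184/681 = 27.0% → Campaign Red
Desktop: the static ad 2510/3169 = 79.2%, Campaign Red 79/88 = 89.8% → Campaign Red
Tablet: the static ad 9/98 = 9.2%, Campaign Red 399/2232 = 17.9% → Campaign Red
Campaign Red has the higher rate in all 3 groups.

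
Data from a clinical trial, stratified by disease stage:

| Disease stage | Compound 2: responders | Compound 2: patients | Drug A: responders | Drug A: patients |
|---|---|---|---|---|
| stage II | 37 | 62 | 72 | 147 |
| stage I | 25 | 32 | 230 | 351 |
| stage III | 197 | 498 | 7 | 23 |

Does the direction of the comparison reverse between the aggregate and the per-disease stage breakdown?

Yes

Stage II: Compound 2 37/62 = 59.7%, Drug A 72/147 = 49.0% → Compound 2
Stage I: Compound 2 25/32 = 78.1%, Drug A 230/351 = 65.5% → Compound 2
Stage III: Compound 2 197/498 = 39.6%, Drug A 7/23 = 30.4% → Compound 2
Overall: Compound 2 259/592 = 43.8%, Drug A 309/521 = 59.3% → Drug A
Compound 2 wins each disease group but Drug A wins overall — the comparison reverses. Compound 2's patients skew toward stage III, which has a lower base rate.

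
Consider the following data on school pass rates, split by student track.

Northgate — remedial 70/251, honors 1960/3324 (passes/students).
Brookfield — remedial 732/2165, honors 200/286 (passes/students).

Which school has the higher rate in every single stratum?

Remedial: Northgate 70/251 = 27.9%, Brookfield 732/2165 = 33.8% → Brookfield
Honors: Northgate 1960/3324 = 59.0%, Brookfield 200/286 = 69.9% → Brookfield
Brookfield has the higher rate in both groups.

Brookfield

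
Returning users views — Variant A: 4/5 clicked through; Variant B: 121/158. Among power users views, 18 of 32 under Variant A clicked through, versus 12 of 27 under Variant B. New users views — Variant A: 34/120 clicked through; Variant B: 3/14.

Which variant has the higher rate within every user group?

Variant A

Returning users: Variant A 4/5 = 80.0%, Variant B 121/158 = 76.6% → Variant A
Power users: Variant A 18/32 = 56.2%, Variant B 12/27 = 44.4% → Variant A
New users: Variant A 34/120 = 28.3%, Variant B 3/14 = 21.4% → Variant A
Variant A has the higher rate in all 3 groups.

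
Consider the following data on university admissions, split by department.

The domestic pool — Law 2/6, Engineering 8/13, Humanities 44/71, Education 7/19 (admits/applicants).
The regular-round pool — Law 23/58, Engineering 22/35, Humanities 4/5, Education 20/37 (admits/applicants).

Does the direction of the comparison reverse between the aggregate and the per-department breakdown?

Yes

Law: the domestic pool 2/6 = 33.3%, the regular-round pool 23/58 = 39.7% → the regular-round pool
Engineering: the domestic pool 8/13 = 61.5%, the regular-round pool 22/35 = 62.9% → the regular-round pool
Humanities: the domestic pool 44/71 = 62.0%, the regular-round pool 4/5 = 80.0% → the regular-round pool
Education: the domestic pool 7/19 = 36.8%, the regular-round pool 20/37 = 54.1% → the regular-round pool
Overall: the domestic pool 61/109 = 56.0%, the regular-round pool 69/135 = 51.1% → the domestic pool
The regular-round pool wins each department group but the domestic pool wins overall — the comparison reverses. The regular-round pool's applicants skew toward Law, which has a lower base rate.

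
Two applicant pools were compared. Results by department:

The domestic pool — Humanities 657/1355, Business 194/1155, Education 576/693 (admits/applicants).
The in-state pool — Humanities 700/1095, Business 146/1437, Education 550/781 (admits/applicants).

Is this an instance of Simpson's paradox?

No

Humanities: the domestic pool 657/1355 = 48.5%, the in-state pool 700/1095 = 63.9% → the in-state pool
Business: the domestic pool 194/1155 = 16.8%, the in-state pool 146/1437 = 10.2% → the domestic pool
Education: the domestic pool 576/693 = 83.1%, the in-state pool 550/781 = 70.4% → the domestic pool
Overall: the domestic pool 1427/3203 = 44.6%, the in-state pool 1396/3313 = 42.1% → the domestic pool
Neither sweeps: the domestic pool wins 2 of 3 groups, the in-state pool wins 1. The domestic pool wins overall but not every group — no Simpson reversal.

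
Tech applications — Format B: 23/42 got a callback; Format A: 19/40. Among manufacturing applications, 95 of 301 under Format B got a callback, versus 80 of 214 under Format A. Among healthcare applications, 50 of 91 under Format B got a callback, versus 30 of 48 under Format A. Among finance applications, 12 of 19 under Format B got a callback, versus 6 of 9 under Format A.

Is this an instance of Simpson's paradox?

Tech: Format B 23/42 = 54.8%, Format A 19/40 = 47.5% → Format B
Manufacturing: Format B 95/301 = 31.6%, Format A 80/214 = 37.4% → Format A
Healthcare: Format B 50/91 = 54.9%, Format A 30/48 = 62.5% → Format A
Finance: Format B 12/19 = 63.2%, Format A 6/9 = 66.7% → Format A
Overall: Format B 180/453 = 39.7%, Format A 135/311 = 43.4% → Format A
Neither sweeps: Format B wins 1 of 4 groups, Format A wins 3. Format A wins overall but not every group — no Simpson reversal.

No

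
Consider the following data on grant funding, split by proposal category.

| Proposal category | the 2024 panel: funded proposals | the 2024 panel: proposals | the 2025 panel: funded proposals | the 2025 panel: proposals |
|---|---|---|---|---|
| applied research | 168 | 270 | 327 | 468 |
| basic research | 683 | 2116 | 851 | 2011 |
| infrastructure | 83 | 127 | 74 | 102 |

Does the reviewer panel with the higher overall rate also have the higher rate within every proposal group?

Yes

Applied research: the 2024 panel 168/270 = 62.2%, the 2025 panel 327/468 = 69.9% → the 2025 panel
Basic research: the 2024 panel 683/2116 = 32.3%, the 2025 panel 851/2011 = 42.3% → the 2025 panel
Infrastructure: the 2024 panel 83/127 = 65.4%, the 2025 panel 74/102 = 72.5% → the 2025 panel
Overall: the 2024 panel 934/2513 = 37.2%, the 2025 panel 1252/2581 = 48.5% → the 2025 panel
The 2025 panel wins overall and in every proposal group — no reversal.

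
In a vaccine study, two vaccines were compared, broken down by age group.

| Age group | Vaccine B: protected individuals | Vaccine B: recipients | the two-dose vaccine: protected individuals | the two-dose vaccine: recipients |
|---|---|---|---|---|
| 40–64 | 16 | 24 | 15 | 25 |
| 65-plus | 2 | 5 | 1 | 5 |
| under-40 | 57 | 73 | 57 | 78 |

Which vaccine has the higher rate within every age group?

Vaccine B

40–64: Vaccine B 16/24 = 66.7%, the two-dose vaccine 15/25 = 60.0% → Vaccine B
65-plus: Vaccine B 2/5 = 40.0%, the two-dose vaccine 1/5 = 20.0% → Vaccine B
Under-40: Vaccine B 57/73 = 78.1%, the two-dose vaccine 57/78 = 73.1% → Vaccine B
Vaccine B has the higher rate in all 3 groups.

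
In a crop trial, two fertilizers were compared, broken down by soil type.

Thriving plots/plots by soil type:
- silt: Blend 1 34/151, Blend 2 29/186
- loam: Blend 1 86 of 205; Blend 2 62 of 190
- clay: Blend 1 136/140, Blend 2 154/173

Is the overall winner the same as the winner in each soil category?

Silt: Blend 1 34/151 = 22.5%, Blend 2 29/186 = 15.6% → Blend 1
Loam: Blend 1 86/205 = 42.0%, Blend 2 62/190 = 32.6% → Blend 1
Clay: Blend 1 136/140 = 97.1%, Blend 2 154/173 = 89.0% → Blend 1
Overall: Blend 1 256/496 = 51.6%, Blend 2 245/549 = 44.6% → Blend 1
Blend 1 wins overall and in every soil group — no reversal.

Yes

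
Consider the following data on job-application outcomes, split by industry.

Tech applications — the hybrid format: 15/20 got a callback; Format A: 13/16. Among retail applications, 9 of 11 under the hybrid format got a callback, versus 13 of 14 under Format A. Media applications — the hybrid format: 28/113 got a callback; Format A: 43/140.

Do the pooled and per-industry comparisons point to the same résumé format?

Yes

Tech: the hybrid format 15/20 = 75.0%, Format A 13/16 = 81.2% → Format A
Retail: the hybrid format 9/11 = 81.8%, Format A 13/14 = 92.9% → Format A
Media: the hybrid format 28/113 = 24.8%, Format A 43/140 = 30.7% → Format A
Overall: the hybrid format 52/144 = 36.1%, Format A 69/170 = 40.6% → Format A
Format A wins overall and in every industry group — no reversal.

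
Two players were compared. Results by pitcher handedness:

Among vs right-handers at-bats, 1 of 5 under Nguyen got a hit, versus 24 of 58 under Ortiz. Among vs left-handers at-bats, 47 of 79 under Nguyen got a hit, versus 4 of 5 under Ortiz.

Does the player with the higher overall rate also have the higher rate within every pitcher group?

Vs right-handers: Nguyen 1/5 = 20.0%, Ortiz 24/58 = 41.4% → Ortiz
Vs left-handers: Nguyen 47/79 = 59.5%, Ortiz 4/5 = 80.0% → Ortiz
Overall: Nguyen 48/84 = 57.1%, Ortiz 28/63 = 44.4% → Nguyen
Ortiz wins each pitcher group but Nguyen wins overall — the comparison reverses. Ortiz's at-bats skew toward vs right-handers, which has a lower base rate.

No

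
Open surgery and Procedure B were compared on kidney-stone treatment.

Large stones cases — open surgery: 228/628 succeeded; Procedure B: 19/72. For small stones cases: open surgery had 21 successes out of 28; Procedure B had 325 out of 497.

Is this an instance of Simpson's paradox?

Large stones: open surgery 228/628 = 36.3%, Procedure B 19/72 = 26.4% → open surgery
Small stones: open surgery 21/28 = 75.0%, Procedure B 325/497 = 65.4% → open surgery
Overall: open surgery 249/656 = 38.0%, Procedure B 344/569 = 60.5% → Procedure B
Open surgery wins each stone group but Procedure B wins overall — the comparison reverses. Open surgery's cases skew toward large stones, which has a lower base rate.

Yes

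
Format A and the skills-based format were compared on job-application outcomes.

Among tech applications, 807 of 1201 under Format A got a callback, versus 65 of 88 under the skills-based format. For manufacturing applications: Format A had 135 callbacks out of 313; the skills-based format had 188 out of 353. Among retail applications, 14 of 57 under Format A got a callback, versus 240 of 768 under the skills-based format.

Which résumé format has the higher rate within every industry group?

the skills-based format

Tech: Format A 807/1201 = 67.2%, the skills-based format 65/88 = 73.9% → the skills-based format
Manufacturing: Format A 135/313 = 43.1%, the skills-based format 188/353 = 53.3% → the skills-based format
Retail: Format A 14/57 = 24.6%, the skills-based format 240/768 = 31.2% → the skills-based format
The skills-based format has the higher rate in all 3 groups.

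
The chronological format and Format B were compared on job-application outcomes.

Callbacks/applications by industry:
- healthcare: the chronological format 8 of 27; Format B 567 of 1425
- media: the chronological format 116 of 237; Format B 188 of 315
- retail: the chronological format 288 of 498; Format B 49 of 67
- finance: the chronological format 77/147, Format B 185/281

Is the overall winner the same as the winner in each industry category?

Healthcare: the chronological format 8/27 = 29.6%, Format B 567/1425 = 39.8% → Format B
Media: the chronological format 116/237 = 48.9%, Format B 188/315 = 59.7% → Format B
Retail: the chronological format 288/498 = 57.8%, Format B 49/67 = 73.1% → Format B
Finance: the chronological format 77/147 = 52.4%, Format B 185/281 = 65.8% → Format B
Overall: the chronological format 489/909 = 53.8%, Format B 989/2088 = 47.4% → the chronological format
Format B wins each industry group but the chronological format wins overall — the comparison reverses. Format B's applications skew toward healthcare, which has a lower base rate.

No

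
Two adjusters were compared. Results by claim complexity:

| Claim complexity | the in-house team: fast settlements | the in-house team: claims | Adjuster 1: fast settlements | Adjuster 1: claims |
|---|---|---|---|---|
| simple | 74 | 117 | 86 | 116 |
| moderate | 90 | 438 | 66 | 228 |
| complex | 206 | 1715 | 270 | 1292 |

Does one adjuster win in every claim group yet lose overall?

No

Simple: the in-house team 74/117 = 63.2%, Adjuster 1 86/116 = 74.1% → Adjuster 1
Moderate: the in-house team 90/438 = 20.5%, Adjuster 1 66/228 = 28.9% → Adjuster 1
Complex: the in-house team 206/1715 = 12.0%, Adjuster 1 270/1292 = 20.9% → Adjuster 1
Overall: the in-house team 370/2270 = 16.3%, Adjuster 1 422/1636 = 25.8% → Adjuster 1
Adjuster 1 wins overall and in every claim group — no reversal.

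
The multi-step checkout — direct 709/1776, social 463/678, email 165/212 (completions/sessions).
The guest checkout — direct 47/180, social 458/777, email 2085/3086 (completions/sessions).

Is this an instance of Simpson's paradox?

Direct: the multi-step checkout 709/1776 = 39.9%, the guest checkout 47/180 = 26.1% → the multi-step checkout
Social: the multi-step checkout 463/678 = 68.3%, the guest checkout 458/777 = 58.9% → the multi-step checkout
Email: the multi-step checkout 165/212 = 77.8%, the guest checkout 2085/3086 = 67.6% → the multi-step checkout
Overall: the multi-step checkout 1337/2666 = 50.2%, the guest checkout 2590/4043 = 64.1% → the guest checkout
The multi-step checkout wins each traffic group but the guest checkout wins overall — the comparison reverses. The multi-step checkout's sessions skew toward direct, which has a lower base rate.

Yes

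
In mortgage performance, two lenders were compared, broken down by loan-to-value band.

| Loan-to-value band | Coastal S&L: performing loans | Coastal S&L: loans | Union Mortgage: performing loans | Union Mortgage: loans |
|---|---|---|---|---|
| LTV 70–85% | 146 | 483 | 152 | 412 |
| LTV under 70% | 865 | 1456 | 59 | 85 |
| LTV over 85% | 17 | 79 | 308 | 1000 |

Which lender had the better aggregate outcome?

LTV 70–85%: Coastal S&L 146/483 = 30.2%, Union Mortgage 152/412 = 36.9% → Union Mortgage
LTV under 70%: Coastal S&L 865/1456 = 59.4%, Union Mortgage 59/85 = 69.4% → Union Mortgage
LTV over 85%: Coastal S&L 17/79 = 21.5%, Union Mortgage 308/1000 = 30.8% → Union Mortgage
Overall: Coastal S&L 1028/2018 = 50.9%, Union Mortgage 519/1497 = 34.7% → Coastal S&L
(Union Mortgage wins every loan-to-value group but Coastal S&L wins overall — Union Mortgage's loans skew toward the low-rate LTV over 85% group.)

Coastal S&L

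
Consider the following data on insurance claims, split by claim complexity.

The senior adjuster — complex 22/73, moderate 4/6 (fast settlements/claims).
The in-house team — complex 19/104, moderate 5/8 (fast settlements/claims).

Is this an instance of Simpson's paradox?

No

Complex: the senior adjuster 22/73 = 30.1%, the in-house team 19/104 = 18.3% → the senior adjuster
Moderate: the senior adjuster 4/6 = 66.7%, the in-house team 5/8 = 62.5% → the senior adjuster
Overall: the senior adjuster 26/79 = 32.9%, the in-house team 24/112 = 21.4% → the senior adjuster
The senior adjuster wins overall and in every claim group — no reversal.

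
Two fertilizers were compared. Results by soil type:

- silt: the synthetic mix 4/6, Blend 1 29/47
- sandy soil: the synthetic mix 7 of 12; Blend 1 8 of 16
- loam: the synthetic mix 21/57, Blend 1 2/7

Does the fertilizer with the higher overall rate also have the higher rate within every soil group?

No

Silt: the synthetic mix 4/6 = 66.7%, Blend 1 29/47 = 61.7% → the synthetic mix
Sandy soil: the synthetic mix 7/12 = 58.3%, Blend 1 8/16 = 50.0% → the synthetic mix
Loam: the synthetic mix 21/57 = 36.8%, Blend 1 2/7 = 28.6% → the synthetic mix
Overall: the synthetic mix 32/75 = 42.7%, Blend 1 39/70 = 55.7% → Blend 1
The synthetic mix wins each soil group but Blend 1 wins overall — the comparison reverses. The synthetic mix's plots skew toward loam, which has a lower base rate.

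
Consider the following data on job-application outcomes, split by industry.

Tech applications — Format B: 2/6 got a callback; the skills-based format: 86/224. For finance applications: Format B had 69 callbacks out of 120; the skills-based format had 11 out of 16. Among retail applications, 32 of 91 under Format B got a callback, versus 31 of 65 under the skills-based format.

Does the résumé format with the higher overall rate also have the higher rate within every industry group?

Tech: Format B 2/6 = 33.3%, the skills-based format 86/224 = 38.4% → the skills-based format
Finance: Format B 69/120 = 57.5%, the skills-based format 11/16 = 68.8% → the skills-based format
Retail: Format B 32/91 = 35.2%, the skills-based format 31/65 = 47.7% → the skills-based format
Overall: Format B 103/217 = 47.5%, the skills-based format 128/305 = 42.0% → Format B
The skills-based format wins each industry group but Format B wins overall — the comparison reverses. The skills-based format's applications skew toward tech, which has a lower base rate.

No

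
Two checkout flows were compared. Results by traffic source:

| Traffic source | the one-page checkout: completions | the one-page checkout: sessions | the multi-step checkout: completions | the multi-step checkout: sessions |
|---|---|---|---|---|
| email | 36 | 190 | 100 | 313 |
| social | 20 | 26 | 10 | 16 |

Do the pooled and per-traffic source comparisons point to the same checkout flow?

Email: the one-page checkout 36/190 = 18.9%, the multi-step checkout 100/313 = 31.9% → the multi-step checkout
Social: the one-page checkout 20/26 = 76.9%, the multi-step checkout 10/16 = 62.5% → the one-page checkout
Overall: the one-page checkout 56/216 = 25.9%, the multi-step checkout 110/329 = 33.4% → the multi-step checkout
Neither sweeps: the one-page checkout wins 1 of 2 groups, the multi-step checkout wins 1. The multi-step checkout wins overall but not every group — no Simpson reversal.

No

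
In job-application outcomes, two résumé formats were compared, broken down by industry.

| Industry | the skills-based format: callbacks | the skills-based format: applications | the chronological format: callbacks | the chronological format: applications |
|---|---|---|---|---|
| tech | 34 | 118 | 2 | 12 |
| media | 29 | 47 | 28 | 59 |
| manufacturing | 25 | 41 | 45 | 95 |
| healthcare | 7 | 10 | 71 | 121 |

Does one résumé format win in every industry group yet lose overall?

Yes

Tech: the skills-based format 34/118 = 28.8%, the chronological format 2/12 = 16.7% → the skills-based format
Media: the skills-based format 29/47 = 61.7%, the chronological format 28/59 = 47.5% → the skills-based format
Manufacturing: the skills-based format 25/41 = 61.0%, the chronological format 45/95 = 47.4% → the skills-based format
Healthcare: the skills-based format 7/10 = 70.0%, the chronological format 71/121 = 58.7% → the skills-based format
Overall: the skills-based format 95/216 = 44.0%, the chronological format 146/287 = 50.9% → the chronological format
The skills-based format wins each industry group but the chronological format wins overall — the comparison reverses. The skills-based format's applications skew toward tech, which has a lower base rate.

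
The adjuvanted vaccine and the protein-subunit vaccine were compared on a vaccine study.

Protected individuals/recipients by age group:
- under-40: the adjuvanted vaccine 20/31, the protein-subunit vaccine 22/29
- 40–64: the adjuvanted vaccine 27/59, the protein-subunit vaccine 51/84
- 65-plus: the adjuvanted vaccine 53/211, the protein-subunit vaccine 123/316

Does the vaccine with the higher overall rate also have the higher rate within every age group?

Under-40: the adjuvanted vaccine 20/31 = 64.5%, the protein-subunit vaccine 22/29 = 75.9% → the protein-subunit vaccine
40–64: the adjuvanted vaccine 27/59 = 45.8%, the protein-subunit vaccine 51/84 = 60.7% → the protein-subunit vaccine
65-plus: the adjuvanted vaccine 53/211 = 25.1%, the protein-subunit vaccine 123/316 = 38.9% → the protein-subunit vaccine
Overall: the adjuvanted vaccine 100/301 = 33.2%, the protein-subunit vaccine 196/429 = 45.7% → the protein-subunit vaccine
The protein-subunit vaccine wins overall and in every age group — no reversal.

Yes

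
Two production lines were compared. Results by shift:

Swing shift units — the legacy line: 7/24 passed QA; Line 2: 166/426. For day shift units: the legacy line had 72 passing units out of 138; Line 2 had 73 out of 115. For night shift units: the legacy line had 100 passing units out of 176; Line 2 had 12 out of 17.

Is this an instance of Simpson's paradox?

Swing shift: the legacy line 7/24 = 29.2%, Line 2 166/426 = 39.0% → Line 2
Day shift: the legacy line 72/138 = 52.2%, Line 2 73/115 = 63.5% → Line 2
Night shift: the legacy line 100/176 = 56.8%, Line 2 12/17 = 70.6% → Line 2
Overall: the legacy line 179/338 = 53.0%, Line 2 251/558 = 45.0% → the legacy line
Line 2 wins each shift group but the legacy line wins overall — the comparison reverses. Line 2's units skew toward swing shift, which has a lower base rate.

Yes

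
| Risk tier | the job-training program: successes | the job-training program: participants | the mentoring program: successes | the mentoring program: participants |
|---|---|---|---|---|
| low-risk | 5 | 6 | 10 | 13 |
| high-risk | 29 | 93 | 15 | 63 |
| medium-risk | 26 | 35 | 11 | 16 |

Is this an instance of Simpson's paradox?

No

Low-risk: the job-training program 5/6 = 83.3%, the mentoring program 10/13 = 76.9% → the job-training program
High-risk: the job-training program 29/93 = 31.2%, the mentoring program 15/63 = 23.8% → the job-training program
Medium-risk: the job-training program 26/35 = 74.3%, the mentoring program 11/16 = 68.8% → the job-training program
Overall: the job-training program 60/134 = 44.8%, the mentoring program 36/92 = 39.1% → the job-training program
The job-training program wins overall and in every risk group — no reversal.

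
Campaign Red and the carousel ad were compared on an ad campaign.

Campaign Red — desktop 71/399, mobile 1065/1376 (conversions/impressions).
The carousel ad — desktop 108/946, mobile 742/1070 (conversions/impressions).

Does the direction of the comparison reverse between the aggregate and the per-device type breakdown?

Desktop: Campaign Red 71/399 = 17.8%, the carousel ad 108/946 = 11.4% → Campaign Red
Mobile: Campaign Red 1065/1376 = 77.4%, the carousel ad 742/1070 = 69.3% → Campaign Red
Overall: Campaign Red 1136/1775 = 64.0%, the carousel ad 850/2016 = 42.2% → Campaign Red
Campaign Red wins overall and in every device group — no reversal.

No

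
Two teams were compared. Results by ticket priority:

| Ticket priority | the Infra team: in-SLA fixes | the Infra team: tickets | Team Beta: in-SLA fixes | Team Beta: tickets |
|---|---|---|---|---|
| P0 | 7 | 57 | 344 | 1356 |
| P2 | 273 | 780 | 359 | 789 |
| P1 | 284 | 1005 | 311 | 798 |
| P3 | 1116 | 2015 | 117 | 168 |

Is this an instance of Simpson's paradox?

Yes

P0: the Infra team 7/57 = 12.3%, Team Beta 344/1356 = 25.4% → Team Beta
P2: the Infra team 273/780 = 35.0%, Team Beta 359/789 = 45.5% → Team Beta
P1: the Infra team 284/1005 = 28.3%, Team Beta 311/798 = 39.0% → Team Beta
P3: the Infra team 1116/2015 = 55.4%, Team Beta 117/168 = 69.6% → Team Beta
Overall: the Infra team 1680/3857 = 43.6%, Team Beta 1131/3111 = 36.4% → the Infra team
Team Beta wins each ticket group but the Infra team wins overall — the comparison reverses. Team Beta's tickets skew toward P0, which has a lower base rate.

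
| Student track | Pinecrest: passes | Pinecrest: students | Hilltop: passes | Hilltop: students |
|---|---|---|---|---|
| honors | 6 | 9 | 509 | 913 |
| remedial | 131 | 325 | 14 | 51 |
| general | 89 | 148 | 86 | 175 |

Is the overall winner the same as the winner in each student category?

Honors: Pinecrest 6/9 = 66.7%, Hilltop 509/913 = 55.8% → Pinecrest
Remedial: Pinecrest 131/325 = 40.3%, Hilltop 14/51 = 27.5% → Pinecrest
General: Pinecrest 89/148 = 60.1%, Hilltop 86/175 = 49.1% → Pinecrest
Overall: Pinecrest 226/482 = 46.9%, Hilltop 609/1139 = 53.5% → Hilltop
Pinecrest wins each student group but Hilltop wins overall — the comparison reverses. Pinecrest's students skew toward remedial, which has a lower base rate.

No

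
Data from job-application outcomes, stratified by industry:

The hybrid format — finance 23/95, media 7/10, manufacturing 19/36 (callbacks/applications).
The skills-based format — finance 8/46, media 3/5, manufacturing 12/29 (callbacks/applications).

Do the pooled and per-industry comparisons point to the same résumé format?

Yes

Finance: the hybrid format 23/95 = 24.2%, the skills-based format 8/46 = 17.4% → the hybrid format
Media: the hybrid format 7/10 = 70.0%, the skills-based format 3/5 = 60.0% → the hybrid format
Manufacturing: the hybrid format 19/36 = 52.8%, the skills-based format 12/29 = 41.4% → the hybrid format
Overall: the hybrid format 49/141 = 34.8%, the skills-based format 23/80 = 28.8% → the hybrid format
The hybrid format wins overall and in every industry group — no reversal.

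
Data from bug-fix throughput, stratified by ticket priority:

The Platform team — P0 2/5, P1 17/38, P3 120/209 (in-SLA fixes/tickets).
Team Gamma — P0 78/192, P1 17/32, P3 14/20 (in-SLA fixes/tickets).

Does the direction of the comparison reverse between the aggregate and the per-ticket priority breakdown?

Yes

P0: the Platform team 2/5 = 40.0%, Team Gamma 78/192 = 40.6% → Team Gamma
P1: the Platform team 17/38 = 44.7%, Team Gamma 17/32 = 53.1% → Team Gamma
P3: the Platform team 120/209 = 57.4%, Team Gamma 14/20 = 70.0% → Team Gamma
Overall: the Platform team 139/252 = 55.2%, Team Gamma 109/244 = 44.7% → the Platform team
Team Gamma wins each ticket group but the Platform team wins overall — the comparison reverses. Team Gamma's tickets skew toward P0, which has a lower base rate.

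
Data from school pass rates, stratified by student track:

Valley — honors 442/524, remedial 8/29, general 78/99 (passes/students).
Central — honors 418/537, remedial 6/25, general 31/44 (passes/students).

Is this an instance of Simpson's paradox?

No

Honors: Valley 442/524 = 84.4%, Central 418/537 = 77.8% → Valley
Remedial: Valley 8/29 = 27.6%, Central 6/25 = 24.0% → Valley
General: Valley 78/99 = 78.8%, Central 31/44 = 70.5% → Valley
Overall: Valley 528/652 = 81.0%, Central 455/606 = 75.1% → Valley
Valley wins overall and in every student group — no reversal.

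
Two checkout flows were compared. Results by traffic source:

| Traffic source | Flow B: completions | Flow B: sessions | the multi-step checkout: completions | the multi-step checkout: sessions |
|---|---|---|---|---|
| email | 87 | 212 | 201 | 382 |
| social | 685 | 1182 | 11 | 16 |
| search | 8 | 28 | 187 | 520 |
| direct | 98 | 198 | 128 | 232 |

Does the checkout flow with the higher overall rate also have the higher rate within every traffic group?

Email: Flow B 87/212 = 41.0%, the multi-step checkout 201/382 = 52.6% → the multi-step checkout
Social: Flow B 685/1182 = 58.0%, the multi-step checkout 11/16 = 68.8% → the multi-step checkout
Search: Flow B 8/28 = 28.6%, the multi-step checkout 187/520 = 36.0% → the multi-step checkout
Direct: Flow B 98/198 = 49.5%, the multi-step checkout 128/232 = 55.2% → the multi-step checkout
Overall: Flow B 878/1620 = 54.2%, the multi-step checkout 527/1150 = 45.8% → Flow B
The multi-step checkout wins each traffic group but Flow B wins overall — the comparison reverses. The multi-step checkout's sessions skew toward search, which has a lower base rate.

No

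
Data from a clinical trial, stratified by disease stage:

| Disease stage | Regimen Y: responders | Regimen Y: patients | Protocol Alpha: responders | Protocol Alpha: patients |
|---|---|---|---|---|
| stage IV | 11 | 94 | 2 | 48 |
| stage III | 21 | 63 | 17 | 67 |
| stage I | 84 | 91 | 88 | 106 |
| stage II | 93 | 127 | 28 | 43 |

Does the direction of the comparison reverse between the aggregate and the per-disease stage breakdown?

No

Stage IV: Regimen Y 11/94 = 11.7%, Protocol Alpha 2/48 = 4.2% → Regimen Y
Stage III: Regimen Y 21/63 = 33.3%, Protocol Alpha 17/67 = 25.4% → Regimen Y
Stage I: Regimen Y 84/91 = 92.3%, Protocol Alpha 88/106 = 83.0% → Regimen Y
Stage II: Regimen Y 93/127 = 73.2%, Protocol Alpha 28/43 = 65.1% → Regimen Y
Overall: Regimen Y 209/375 = 55.7%, Protocol Alpha 135/264 = 51.1% → Regimen Y
Regimen Y wins overall and in every disease group — no reversal.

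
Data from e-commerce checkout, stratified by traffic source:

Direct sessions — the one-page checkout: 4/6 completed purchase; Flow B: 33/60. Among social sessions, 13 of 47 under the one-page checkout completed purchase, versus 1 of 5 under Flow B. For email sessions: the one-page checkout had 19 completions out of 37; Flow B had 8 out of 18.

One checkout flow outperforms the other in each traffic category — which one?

Direct: the one-page checkout 4/6 = 66.7%, Flow B 33/60 = 55.0% → the one-page checkout
Social: the one-page checkout 13/47 = 27.7%, Flow B 1/5 = 20.0% → the one-page checkout
Email: the one-page checkout 19/37 = 51.4%, Flow B 8/18 = 44.4% → the one-page checkout
The one-page checkout has the higher rate in all 3 groups.

the one-page checkout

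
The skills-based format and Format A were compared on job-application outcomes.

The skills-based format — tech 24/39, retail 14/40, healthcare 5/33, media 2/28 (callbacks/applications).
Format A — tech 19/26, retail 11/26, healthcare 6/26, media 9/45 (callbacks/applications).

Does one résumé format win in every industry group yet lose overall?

Tech: the skills-based format 24/39 = 61.5%, Format A 19/26 = 73.1% → Format A
Retail: the skills-based format 14/40 = 35.0%, Format A 11/26 = 42.3% → Format A
Healthcare: the skills-based format 5/33 = 15.2%, Format A 6/26 = 23.1% → Format A
Media: the skills-based format 2/28 = 7.1%, Format A 9/45 = 20.0% → Format A
Overall: the skills-based format 45/140 = 32.1%, Format A 45/123 = 36.6% → Format A
Format A wins overall and in every industry group — no reversal.

No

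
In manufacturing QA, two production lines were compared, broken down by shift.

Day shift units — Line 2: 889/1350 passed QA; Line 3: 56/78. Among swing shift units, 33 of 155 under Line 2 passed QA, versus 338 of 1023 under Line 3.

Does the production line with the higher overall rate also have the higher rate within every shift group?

Day shift: Line 2 889/1350 = 65.9%, Line 3 56/78 = 71.8% → Line 3
Swing shift: Line 2 33/155 = 21.3%, Line 3 338/1023 = 33.0% → Line 3
Overall: Line 2 922/1505 = 61.3%, Line 3 394/1101 = 35.8% → Line 2
Line 3 wins each shift group but Line 2 wins overall — the comparison reverses. Line 3's units skew toward swing shift, which has a lower base rate.

No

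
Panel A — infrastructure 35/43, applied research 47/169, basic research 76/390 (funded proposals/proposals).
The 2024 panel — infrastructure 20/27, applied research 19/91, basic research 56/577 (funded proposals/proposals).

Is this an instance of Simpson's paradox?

No

Infrastructure: Panel A 35/43 = 81.4%, the 2024 panel 20/27 = 74.1% → Panel A
Applied research: Panel A 47/169 = 27.8%, the 2024 panel 19/91 = 20.9% → Panel A
Basic research: Panel A 76/390 = 19.5%, the 2024 panel 56/577 = 9.7% → Panel A
Overall: Panel A 158/602 = 26.2%, the 2024 panel 95/695 = 13.7% → Panel A
Panel A wins overall and in every proposal group — no reversal.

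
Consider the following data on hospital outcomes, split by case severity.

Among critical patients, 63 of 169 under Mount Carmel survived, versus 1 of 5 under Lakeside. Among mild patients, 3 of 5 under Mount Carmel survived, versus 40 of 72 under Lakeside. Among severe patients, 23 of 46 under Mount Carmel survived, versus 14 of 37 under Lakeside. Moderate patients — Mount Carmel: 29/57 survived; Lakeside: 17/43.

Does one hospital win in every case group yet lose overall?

Critical: Mount Carmel 63/169 = 37.3%, Lakeside 1/5 = 20.0% → Mount Carmel
Mild: Mount Carmel 3/5 = 60.0%, Lakeside 40/72 = 55.6% → Mount Carmel
Severe: Mount Carmel 23/46 = 50.0%, Lakeside 14/37 = 37.8% → Mount Carmel
Moderate: Mount Carmel 29/57 = 50.9%, Lakeside 17/43 = 39.5% → Mount Carmel
Overall: Mount Carmel 118/277 = 42.6%, Lakeside 72/157 = 45.9% → Lakeside
Mount Carmel wins each case group but Lakeside wins overall — the comparison reverses. Mount Carmel's patients skew toward critical, which has a lower base rate.

Yes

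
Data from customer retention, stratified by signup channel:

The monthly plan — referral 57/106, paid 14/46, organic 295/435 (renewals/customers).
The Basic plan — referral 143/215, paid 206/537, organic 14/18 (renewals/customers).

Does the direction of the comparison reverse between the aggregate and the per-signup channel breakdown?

Yes

Referral: the monthly plan 57/106 = 53.8%, the Basic plan 143/215 = 66.5% → the Basic plan
Paid: the monthly plan 14/46 = 30.4%, the Basic plan 206/537 = 38.4% → the Basic plan
Organic: the monthly plan 295/435 = 67.8%, the Basic plan 14/18 = 77.8% → the Basic plan
Overall: the monthly plan 366/587 = 62.4%, the Basic plan 363/770 = 47.1% → the monthly plan
The Basic plan wins each signup group but the monthly plan wins overall — the comparison reverses. The Basic plan's customers skew toward paid, which has a lower base rate.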